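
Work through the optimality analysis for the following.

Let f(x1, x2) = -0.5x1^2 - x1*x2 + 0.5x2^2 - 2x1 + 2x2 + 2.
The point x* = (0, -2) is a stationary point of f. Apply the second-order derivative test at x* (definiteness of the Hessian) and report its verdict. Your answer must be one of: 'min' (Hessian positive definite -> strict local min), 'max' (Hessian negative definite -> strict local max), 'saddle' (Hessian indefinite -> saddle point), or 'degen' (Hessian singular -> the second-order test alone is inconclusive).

Compute the Hessian H = grad^2 f:
  H = [[-1, -1], [-1, 1]]
Verify stationarity: grad f(x*) = H x* + g = (0, 0).
Eigenvalues of H: -1.4142, 1.4142.
Eigenvalues have mixed signs, so H is indefinite -> x* is a saddle point.

saddle


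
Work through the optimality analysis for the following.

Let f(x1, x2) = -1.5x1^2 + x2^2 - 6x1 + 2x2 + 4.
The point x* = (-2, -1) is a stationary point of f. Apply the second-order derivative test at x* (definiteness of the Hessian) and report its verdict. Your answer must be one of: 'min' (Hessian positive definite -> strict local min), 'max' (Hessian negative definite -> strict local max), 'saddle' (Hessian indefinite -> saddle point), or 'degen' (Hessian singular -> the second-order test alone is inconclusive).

Compute the Hessian H = grad^2 f:
  H = [[-3, 0], [0, 2]]
Verify stationarity: grad f(x*) = H x* + g = (0, 0).
Eigenvalues of H: -3, 2.
Eigenvalues have mixed signs, so H is indefinite -> x* is a saddle point.

saddle


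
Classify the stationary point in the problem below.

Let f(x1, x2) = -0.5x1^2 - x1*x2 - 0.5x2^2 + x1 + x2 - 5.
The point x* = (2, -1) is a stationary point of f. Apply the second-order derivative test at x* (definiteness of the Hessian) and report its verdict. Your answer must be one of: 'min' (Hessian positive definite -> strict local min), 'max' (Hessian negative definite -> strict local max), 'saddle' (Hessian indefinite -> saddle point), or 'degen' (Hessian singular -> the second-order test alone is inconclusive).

Compute the Hessian H = grad^2 f:
  H = [[-1, -1], [-1, -1]]
Verify stationarity: grad f(x*) = H x* + g = (0, 0).
Eigenvalues of H: -2, 0.
H has a zero eigenvalue (singular; negative semidefinite but not definite), so H is neither positive definite, negative definite, nor indefinite. The second-order test alone is inconclusive -> degen.
(Indeed, f is constant along the null direction of H through x*, so x* is not a strict local extremum.)

degen


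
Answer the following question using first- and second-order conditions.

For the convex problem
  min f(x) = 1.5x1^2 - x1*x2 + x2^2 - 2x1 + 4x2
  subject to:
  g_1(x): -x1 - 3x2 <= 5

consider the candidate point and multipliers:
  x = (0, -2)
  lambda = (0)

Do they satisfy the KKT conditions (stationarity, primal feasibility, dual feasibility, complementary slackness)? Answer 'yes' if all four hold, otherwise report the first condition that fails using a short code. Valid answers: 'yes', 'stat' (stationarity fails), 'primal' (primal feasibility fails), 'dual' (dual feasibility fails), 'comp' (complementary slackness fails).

Gradient of f: grad f(x) = Q x + c = (0, 0)
Constraint values g_i(x) = a_i^T x - b_i:
  g_1((0, -2)) = 1
Stationarity residual: grad f(x) + sum_i lambda_i a_i = (0, 0)
  -> stationarity OK
Primal feasibility (all g_i <= 0): FAILS
Dual feasibility (all lambda_i >= 0): OK
Complementary slackness (lambda_i * g_i(x) = 0 for all i): OK

Verdict: the first failing condition is primal_feasibility -> primal.

primal


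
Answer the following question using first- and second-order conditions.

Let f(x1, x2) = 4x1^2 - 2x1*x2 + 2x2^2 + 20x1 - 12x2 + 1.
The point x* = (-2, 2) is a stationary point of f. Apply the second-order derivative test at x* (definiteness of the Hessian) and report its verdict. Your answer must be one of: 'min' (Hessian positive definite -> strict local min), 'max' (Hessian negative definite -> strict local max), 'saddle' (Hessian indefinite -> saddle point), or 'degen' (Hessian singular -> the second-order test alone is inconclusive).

Compute the Hessian H = grad^2 f:
  H = [[8, -2], [-2, 4]]
Verify stationarity: grad f(x*) = H x* + g = (0, 0).
Eigenvalues of H: 3.1716, 8.8284.
Both eigenvalues > 0, so H is positive definite -> x* is a strict local min.

min


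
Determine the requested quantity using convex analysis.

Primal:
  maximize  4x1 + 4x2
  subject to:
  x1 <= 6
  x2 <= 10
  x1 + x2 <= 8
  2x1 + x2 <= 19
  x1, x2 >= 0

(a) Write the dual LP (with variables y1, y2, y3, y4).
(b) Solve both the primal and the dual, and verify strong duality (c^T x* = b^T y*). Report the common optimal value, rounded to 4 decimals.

The standard primal-dual pair for 'max c^T x s.t. A x <= b, x >= 0' is:
  Dual:  min b^T y  s.t.  A^T y >= c,  y >= 0.

So the dual LP is:
  minimize  6y1 + 10y2 + 8y3 + 19y4
  subject to:
    y1 + y3 + 2y4 >= 4
    y2 + y3 + y4 >= 4
    y1, y2, y3, y4 >= 0

Solving the primal: x* = (6, 2).
  primal value c^T x* = 32.
Solving the dual: y* = (0, 0, 4, 0).
  dual value b^T y* = 32.
Strong duality: c^T x* = b^T y*. Confirmed.

32


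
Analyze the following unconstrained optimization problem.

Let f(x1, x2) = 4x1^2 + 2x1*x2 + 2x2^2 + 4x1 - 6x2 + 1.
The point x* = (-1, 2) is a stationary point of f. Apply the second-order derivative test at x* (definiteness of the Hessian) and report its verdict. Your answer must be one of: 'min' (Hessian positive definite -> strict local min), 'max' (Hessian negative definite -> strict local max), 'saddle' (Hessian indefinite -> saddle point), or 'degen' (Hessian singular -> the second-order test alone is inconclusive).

Compute the Hessian H = grad^2 f:
  H = [[8, 2], [2, 4]]
Verify stationarity: grad f(x*) = H x* + g = (0, 0).
Eigenvalues of H: 3.1716, 8.8284.
Both eigenvalues > 0, so H is positive definite -> x* is a strict local min.

min


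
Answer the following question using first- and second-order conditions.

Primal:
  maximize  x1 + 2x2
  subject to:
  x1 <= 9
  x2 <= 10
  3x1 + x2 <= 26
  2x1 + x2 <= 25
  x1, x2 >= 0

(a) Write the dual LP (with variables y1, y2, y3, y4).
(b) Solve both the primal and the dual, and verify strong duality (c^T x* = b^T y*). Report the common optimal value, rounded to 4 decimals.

The standard primal-dual pair for 'max c^T x s.t. A x <= b, x >= 0' is:
  Dual:  min b^T y  s.t.  A^T y >= c,  y >= 0.

So the dual LP is:
  minimize  9y1 + 10y2 + 26y3 + 25y4
  subject to:
    y1 + 3y3 + 2y4 >= 1
    y2 + y3 + y4 >= 2
    y1, y2, y3, y4 >= 0

Solving the primal: x* = (5.3333, 10).
  primal value c^T x* = 25.3333.
Solving the dual: y* = (0, 1.6667, 0.3333, 0).
  dual value b^T y* = 25.3333.
Strong duality: c^T x* = b^T y*. Confirmed.

25.3333


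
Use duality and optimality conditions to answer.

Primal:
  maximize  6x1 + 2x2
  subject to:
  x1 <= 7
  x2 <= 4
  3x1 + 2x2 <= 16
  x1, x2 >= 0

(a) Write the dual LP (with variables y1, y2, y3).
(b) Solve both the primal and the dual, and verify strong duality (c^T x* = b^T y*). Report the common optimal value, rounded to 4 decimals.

The standard primal-dual pair for 'max c^T x s.t. A x <= b, x >= 0' is:
  Dual:  min b^T y  s.t.  A^T y >= c,  y >= 0.

So the dual LP is:
  minimize  7y1 + 4y2 + 16y3
  subject to:
    y1 + 3y3 >= 6
    y2 + 2y3 >= 2
    y1, y2, y3 >= 0

Solving the primal: x* = (5.3333, 0).
  primal value c^T x* = 32.
Solving the dual: y* = (0, 0, 2).
  dual value b^T y* = 32.
Strong duality: c^T x* = b^T y*. Confirmed.

32


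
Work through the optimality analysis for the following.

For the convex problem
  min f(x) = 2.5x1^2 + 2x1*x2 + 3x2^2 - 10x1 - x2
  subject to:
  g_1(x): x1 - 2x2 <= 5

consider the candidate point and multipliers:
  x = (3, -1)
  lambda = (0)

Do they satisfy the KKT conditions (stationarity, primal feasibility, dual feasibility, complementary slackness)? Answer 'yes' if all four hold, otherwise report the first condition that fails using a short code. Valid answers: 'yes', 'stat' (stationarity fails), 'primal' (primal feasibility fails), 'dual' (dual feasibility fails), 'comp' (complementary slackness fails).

Gradient of f: grad f(x) = Q x + c = (3, -1)
Constraint values g_i(x) = a_i^T x - b_i:
  g_1((3, -1)) = 0
Stationarity residual: grad f(x) + sum_i lambda_i a_i = (3, -1)
  -> stationarity FAILS
Primal feasibility (all g_i <= 0): OK
Dual feasibility (all lambda_i >= 0): OK
Complementary slackness (lambda_i * g_i(x) = 0 for all i): OK

Verdict: the first failing condition is stationarity -> stat.

stat


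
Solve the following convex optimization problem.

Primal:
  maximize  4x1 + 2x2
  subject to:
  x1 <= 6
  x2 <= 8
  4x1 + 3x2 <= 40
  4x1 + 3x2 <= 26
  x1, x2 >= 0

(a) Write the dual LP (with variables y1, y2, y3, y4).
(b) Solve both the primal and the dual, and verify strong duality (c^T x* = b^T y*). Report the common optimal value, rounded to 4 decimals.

The standard primal-dual pair for 'max c^T x s.t. A x <= b, x >= 0' is:
  Dual:  min b^T y  s.t.  A^T y >= c,  y >= 0.

So the dual LP is:
  minimize  6y1 + 8y2 + 40y3 + 26y4
  subject to:
    y1 + 4y3 + 4y4 >= 4
    y2 + 3y3 + 3y4 >= 2
    y1, y2, y3, y4 >= 0

Solving the primal: x* = (6, 0.6667).
  primal value c^T x* = 25.3333.
Solving the dual: y* = (1.3333, 0, 0, 0.6667).
  dual value b^T y* = 25.3333.
Strong duality: c^T x* = b^T y*. Confirmed.

25.3333


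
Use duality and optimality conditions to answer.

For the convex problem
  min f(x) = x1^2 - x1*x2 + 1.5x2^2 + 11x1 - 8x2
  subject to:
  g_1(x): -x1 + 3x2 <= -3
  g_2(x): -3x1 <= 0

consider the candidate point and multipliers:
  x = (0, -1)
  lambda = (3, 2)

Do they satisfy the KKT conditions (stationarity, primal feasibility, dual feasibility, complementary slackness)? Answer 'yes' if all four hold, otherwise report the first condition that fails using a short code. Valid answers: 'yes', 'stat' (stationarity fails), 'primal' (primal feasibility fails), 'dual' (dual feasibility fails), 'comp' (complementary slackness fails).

Gradient of f: grad f(x) = Q x + c = (12, -11)
Constraint values g_i(x) = a_i^T x - b_i:
  g_1((0, -1)) = 0
  g_2((0, -1)) = 0
Stationarity residual: grad f(x) + sum_i lambda_i a_i = (3, -2)
  -> stationarity FAILS
Primal feasibility (all g_i <= 0): OK
Dual feasibility (all lambda_i >= 0): OK
Complementary slackness (lambda_i * g_i(x) = 0 for all i): OK

Verdict: the first failing condition is stationarity -> stat.

stat


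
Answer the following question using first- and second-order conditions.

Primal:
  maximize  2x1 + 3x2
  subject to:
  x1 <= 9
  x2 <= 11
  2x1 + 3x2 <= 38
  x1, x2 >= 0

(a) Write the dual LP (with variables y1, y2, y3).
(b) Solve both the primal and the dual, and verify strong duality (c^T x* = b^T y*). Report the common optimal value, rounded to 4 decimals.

The standard primal-dual pair for 'max c^T x s.t. A x <= b, x >= 0' is:
  Dual:  min b^T y  s.t.  A^T y >= c,  y >= 0.

So the dual LP is:
  minimize  9y1 + 11y2 + 38y3
  subject to:
    y1 + 2y3 >= 2
    y2 + 3y3 >= 3
    y1, y2, y3 >= 0

Solving the primal: x* = (2.5, 11).
  primal value c^T x* = 38.
Solving the dual: y* = (0, 0, 1).
  dual value b^T y* = 38.
Strong duality: c^T x* = b^T y*. Confirmed.

38


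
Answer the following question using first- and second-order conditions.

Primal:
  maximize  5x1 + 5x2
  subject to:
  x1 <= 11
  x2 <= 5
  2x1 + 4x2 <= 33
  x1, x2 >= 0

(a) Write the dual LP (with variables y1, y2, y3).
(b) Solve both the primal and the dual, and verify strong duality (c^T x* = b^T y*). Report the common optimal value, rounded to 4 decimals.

The standard primal-dual pair for 'max c^T x s.t. A x <= b, x >= 0' is:
  Dual:  min b^T y  s.t.  A^T y >= c,  y >= 0.

So the dual LP is:
  minimize  11y1 + 5y2 + 33y3
  subject to:
    y1 + 2y3 >= 5
    y2 + 4y3 >= 5
    y1, y2, y3 >= 0

Solving the primal: x* = (11, 2.75).
  primal value c^T x* = 68.75.
Solving the dual: y* = (2.5, 0, 1.25).
  dual value b^T y* = 68.75.
Strong duality: c^T x* = b^T y*. Confirmed.

68.75


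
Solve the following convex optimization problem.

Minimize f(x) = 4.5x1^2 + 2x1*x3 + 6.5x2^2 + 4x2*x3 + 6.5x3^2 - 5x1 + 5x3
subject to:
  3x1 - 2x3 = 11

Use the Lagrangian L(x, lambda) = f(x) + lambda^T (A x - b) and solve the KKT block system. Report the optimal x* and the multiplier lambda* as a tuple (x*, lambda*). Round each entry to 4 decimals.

Form the Lagrangian:
  L(x, lambda) = (1/2) x^T Q x + c^T x + lambda^T (A x - b)
Stationarity (grad_x L = 0): Q x + c + A^T lambda = 0.
Primal feasibility: A x = b.

This gives the KKT block system:
  [ Q   A^T ] [ x     ]   [-c ]
  [ A    0  ] [ lambda ] = [ b ]

Solving the linear system:
  x*      = (2.5457, 0.5174, -1.6815)
  lambda* = (-4.8493)
  f(x*)   = 16.1034

x* = (2.5457, 0.5174, -1.6815), lambda* = (-4.8493)


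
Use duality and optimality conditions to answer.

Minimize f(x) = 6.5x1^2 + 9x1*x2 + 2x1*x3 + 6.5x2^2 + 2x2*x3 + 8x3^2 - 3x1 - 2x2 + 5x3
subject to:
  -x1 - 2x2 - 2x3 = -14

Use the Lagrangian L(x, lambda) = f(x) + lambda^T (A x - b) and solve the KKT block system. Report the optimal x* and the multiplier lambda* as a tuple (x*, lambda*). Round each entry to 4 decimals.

Form the Lagrangian:
  L(x, lambda) = (1/2) x^T Q x + c^T x + lambda^T (A x - b)
Stationarity (grad_x L = 0): Q x + c + A^T lambda = 0.
Primal feasibility: A x = b.

This gives the KKT block system:
  [ Q   A^T ] [ x     ]   [-c ]
  [ A    0  ] [ lambda ] = [ b ]

Solving the linear system:
  x*      = (-1.5782, 5.0838, 2.7053)
  lambda* = (27.648)
  f(x*)   = 197.5831

x* = (-1.5782, 5.0838, 2.7053), lambda* = (27.648)


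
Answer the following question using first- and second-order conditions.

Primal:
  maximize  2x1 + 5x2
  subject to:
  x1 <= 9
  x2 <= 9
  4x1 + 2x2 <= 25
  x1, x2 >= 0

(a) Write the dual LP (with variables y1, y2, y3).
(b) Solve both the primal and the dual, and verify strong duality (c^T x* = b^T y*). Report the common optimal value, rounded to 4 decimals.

The standard primal-dual pair for 'max c^T x s.t. A x <= b, x >= 0' is:
  Dual:  min b^T y  s.t.  A^T y >= c,  y >= 0.

So the dual LP is:
  minimize  9y1 + 9y2 + 25y3
  subject to:
    y1 + 4y3 >= 2
    y2 + 2y3 >= 5
    y1, y2, y3 >= 0

Solving the primal: x* = (1.75, 9).
  primal value c^T x* = 48.5.
Solving the dual: y* = (0, 4, 0.5).
  dual value b^T y* = 48.5.
Strong duality: c^T x* = b^T y*. Confirmed.

48.5


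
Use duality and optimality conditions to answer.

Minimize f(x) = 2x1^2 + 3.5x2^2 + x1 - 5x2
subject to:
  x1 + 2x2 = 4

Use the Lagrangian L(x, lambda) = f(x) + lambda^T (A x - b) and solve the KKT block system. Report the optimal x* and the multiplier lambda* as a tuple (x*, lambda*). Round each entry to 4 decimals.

Form the Lagrangian:
  L(x, lambda) = (1/2) x^T Q x + c^T x + lambda^T (A x - b)
Stationarity (grad_x L = 0): Q x + c + A^T lambda = 0.
Primal feasibility: A x = b.

This gives the KKT block system:
  [ Q   A^T ] [ x     ]   [-c ]
  [ A    0  ] [ lambda ] = [ b ]

Solving the linear system:
  x*      = (0.6087, 1.6957)
  lambda* = (-3.4348)
  f(x*)   = 2.9348

x* = (0.6087, 1.6957), lambda* = (-3.4348)


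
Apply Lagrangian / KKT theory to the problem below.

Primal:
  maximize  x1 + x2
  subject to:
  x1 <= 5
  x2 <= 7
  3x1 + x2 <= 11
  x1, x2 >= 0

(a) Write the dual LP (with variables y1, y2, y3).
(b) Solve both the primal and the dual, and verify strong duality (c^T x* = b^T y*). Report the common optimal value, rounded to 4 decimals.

The standard primal-dual pair for 'max c^T x s.t. A x <= b, x >= 0' is:
  Dual:  min b^T y  s.t.  A^T y >= c,  y >= 0.

So the dual LP is:
  minimize  5y1 + 7y2 + 11y3
  subject to:
    y1 + 3y3 >= 1
    y2 + y3 >= 1
    y1, y2, y3 >= 0

Solving the primal: x* = (1.3333, 7).
  primal value c^T x* = 8.3333.
Solving the dual: y* = (0, 0.6667, 0.3333).
  dual value b^T y* = 8.3333.
Strong duality: c^T x* = b^T y*. Confirmed.

8.3333


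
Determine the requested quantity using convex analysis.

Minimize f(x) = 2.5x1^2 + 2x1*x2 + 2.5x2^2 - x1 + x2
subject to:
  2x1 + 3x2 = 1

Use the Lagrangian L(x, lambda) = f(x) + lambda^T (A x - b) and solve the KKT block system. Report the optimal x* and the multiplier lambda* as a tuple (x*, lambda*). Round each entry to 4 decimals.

Form the Lagrangian:
  L(x, lambda) = (1/2) x^T Q x + c^T x + lambda^T (A x - b)
Stationarity (grad_x L = 0): Q x + c + A^T lambda = 0.
Primal feasibility: A x = b.

This gives the KKT block system:
  [ Q   A^T ] [ x     ]   [-c ]
  [ A    0  ] [ lambda ] = [ b ]

Solving the linear system:
  x*      = (0.4634, 0.0244)
  lambda* = (-0.6829)
  f(x*)   = 0.122

x* = (0.4634, 0.0244), lambda* = (-0.6829)


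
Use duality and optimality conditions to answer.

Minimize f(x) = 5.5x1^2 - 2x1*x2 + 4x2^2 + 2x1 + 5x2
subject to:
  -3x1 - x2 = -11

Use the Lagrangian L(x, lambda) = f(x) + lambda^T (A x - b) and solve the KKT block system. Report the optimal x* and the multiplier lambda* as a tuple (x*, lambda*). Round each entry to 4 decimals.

Form the Lagrangian:
  L(x, lambda) = (1/2) x^T Q x + c^T x + lambda^T (A x - b)
Stationarity (grad_x L = 0): Q x + c + A^T lambda = 0.
Primal feasibility: A x = b.

This gives the KKT block system:
  [ Q   A^T ] [ x     ]   [-c ]
  [ A    0  ] [ lambda ] = [ b ]

Solving the linear system:
  x*      = (3.1474, 1.5579)
  lambda* = (11.1684)
  f(x*)   = 68.4684

x* = (3.1474, 1.5579), lambda* = (11.1684)


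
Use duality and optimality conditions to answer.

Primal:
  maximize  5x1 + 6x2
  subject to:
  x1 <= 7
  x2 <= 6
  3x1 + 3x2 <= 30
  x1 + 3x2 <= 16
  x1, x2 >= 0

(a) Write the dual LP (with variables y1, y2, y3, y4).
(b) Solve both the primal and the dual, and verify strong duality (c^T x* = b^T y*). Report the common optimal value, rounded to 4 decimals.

The standard primal-dual pair for 'max c^T x s.t. A x <= b, x >= 0' is:
  Dual:  min b^T y  s.t.  A^T y >= c,  y >= 0.

So the dual LP is:
  minimize  7y1 + 6y2 + 30y3 + 16y4
  subject to:
    y1 + 3y3 + y4 >= 5
    y2 + 3y3 + 3y4 >= 6
    y1, y2, y3, y4 >= 0

Solving the primal: x* = (7, 3).
  primal value c^T x* = 53.
Solving the dual: y* = (3, 0, 0, 2).
  dual value b^T y* = 53.
Strong duality: c^T x* = b^T y*. Confirmed.

53


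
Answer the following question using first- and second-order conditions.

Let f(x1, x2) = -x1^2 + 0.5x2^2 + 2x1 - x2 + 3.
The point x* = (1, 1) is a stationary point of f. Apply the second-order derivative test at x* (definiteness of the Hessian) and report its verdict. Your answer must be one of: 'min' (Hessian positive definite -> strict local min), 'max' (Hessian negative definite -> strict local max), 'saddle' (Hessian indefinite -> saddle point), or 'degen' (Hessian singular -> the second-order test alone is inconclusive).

Compute the Hessian H = grad^2 f:
  H = [[-2, 0], [0, 1]]
Verify stationarity: grad f(x*) = H x* + g = (0, 0).
Eigenvalues of H: -2, 1.
Eigenvalues have mixed signs, so H is indefinite -> x* is a saddle point.

saddle


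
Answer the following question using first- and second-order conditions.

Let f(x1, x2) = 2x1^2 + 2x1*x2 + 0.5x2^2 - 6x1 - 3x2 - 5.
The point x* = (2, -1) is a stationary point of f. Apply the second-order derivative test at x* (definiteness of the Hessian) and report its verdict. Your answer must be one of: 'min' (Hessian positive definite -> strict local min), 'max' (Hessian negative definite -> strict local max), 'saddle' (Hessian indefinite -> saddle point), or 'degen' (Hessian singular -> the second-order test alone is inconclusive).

Compute the Hessian H = grad^2 f:
  H = [[4, 2], [2, 1]]
Verify stationarity: grad f(x*) = H x* + g = (0, 0).
Eigenvalues of H: 0, 5.
H has a zero eigenvalue (singular; positive semidefinite but not definite), so H is neither positive definite, negative definite, nor indefinite. The second-order test alone is inconclusive -> degen.
(Indeed, f is constant along the null direction of H through x*, so x* is not a strict local extremum.)

degen


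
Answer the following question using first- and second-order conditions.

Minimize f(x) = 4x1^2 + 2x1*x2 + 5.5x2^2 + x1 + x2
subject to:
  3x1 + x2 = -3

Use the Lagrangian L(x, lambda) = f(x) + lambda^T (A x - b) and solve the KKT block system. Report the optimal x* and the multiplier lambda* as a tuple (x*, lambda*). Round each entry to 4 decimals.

Form the Lagrangian:
  L(x, lambda) = (1/2) x^T Q x + c^T x + lambda^T (A x - b)
Stationarity (grad_x L = 0): Q x + c + A^T lambda = 0.
Primal feasibility: A x = b.

This gives the KKT block system:
  [ Q   A^T ] [ x     ]   [-c ]
  [ A    0  ] [ lambda ] = [ b ]

Solving the linear system:
  x*      = (-0.9579, -0.1263)
  lambda* = (2.3053)
  f(x*)   = 2.9158

x* = (-0.9579, -0.1263), lambda* = (2.3053)


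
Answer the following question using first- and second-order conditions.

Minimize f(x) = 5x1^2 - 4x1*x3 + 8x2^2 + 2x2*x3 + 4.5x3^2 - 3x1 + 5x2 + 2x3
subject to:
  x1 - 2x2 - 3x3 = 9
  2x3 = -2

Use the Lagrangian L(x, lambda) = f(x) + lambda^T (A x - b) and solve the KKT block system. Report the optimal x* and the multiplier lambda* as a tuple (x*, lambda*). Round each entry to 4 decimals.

Form the Lagrangian:
  L(x, lambda) = (1/2) x^T Q x + c^T x + lambda^T (A x - b)
Stationarity (grad_x L = 0): Q x + c + A^T lambda = 0.
Primal feasibility: A x = b.

This gives the KKT block system:
  [ Q   A^T ] [ x     ]   [-c ]
  [ A    0  ] [ lambda ] = [ b ]

Solving the linear system:
  x*      = (1.5357, -2.2321, -1)
  lambda* = (-16.3571, -15.7321)
  f(x*)   = 48.9911

x* = (1.5357, -2.2321, -1), lambda* = (-16.3571, -15.7321)


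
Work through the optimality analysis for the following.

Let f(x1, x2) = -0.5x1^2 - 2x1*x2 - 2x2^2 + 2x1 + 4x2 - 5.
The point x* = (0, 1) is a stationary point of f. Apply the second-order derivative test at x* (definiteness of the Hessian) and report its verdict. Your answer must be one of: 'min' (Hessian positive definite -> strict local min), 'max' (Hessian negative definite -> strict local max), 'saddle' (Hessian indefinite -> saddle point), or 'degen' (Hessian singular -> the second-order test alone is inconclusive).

Compute the Hessian H = grad^2 f:
  H = [[-1, -2], [-2, -4]]
Verify stationarity: grad f(x*) = H x* + g = (0, 0).
Eigenvalues of H: -5, 0.
H has a zero eigenvalue (singular; negative semidefinite but not definite), so H is neither positive definite, negative definite, nor indefinite. The second-order test alone is inconclusive -> degen.
(Indeed, f is constant along the null direction of H through x*, so x* is not a strict local extremum.)

degen


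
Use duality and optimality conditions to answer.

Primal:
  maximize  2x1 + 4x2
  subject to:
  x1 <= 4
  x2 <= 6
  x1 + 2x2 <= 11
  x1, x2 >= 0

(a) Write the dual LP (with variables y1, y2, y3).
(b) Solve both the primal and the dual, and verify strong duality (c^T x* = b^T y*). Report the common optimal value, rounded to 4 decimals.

The standard primal-dual pair for 'max c^T x s.t. A x <= b, x >= 0' is:
  Dual:  min b^T y  s.t.  A^T y >= c,  y >= 0.

So the dual LP is:
  minimize  4y1 + 6y2 + 11y3
  subject to:
    y1 + y3 >= 2
    y2 + 2y3 >= 4
    y1, y2, y3 >= 0

Solving the primal: x* = (0, 5.5).
  primal value c^T x* = 22.
Solving the dual: y* = (0, 0, 2).
  dual value b^T y* = 22.
Strong duality: c^T x* = b^T y*. Confirmed.

22


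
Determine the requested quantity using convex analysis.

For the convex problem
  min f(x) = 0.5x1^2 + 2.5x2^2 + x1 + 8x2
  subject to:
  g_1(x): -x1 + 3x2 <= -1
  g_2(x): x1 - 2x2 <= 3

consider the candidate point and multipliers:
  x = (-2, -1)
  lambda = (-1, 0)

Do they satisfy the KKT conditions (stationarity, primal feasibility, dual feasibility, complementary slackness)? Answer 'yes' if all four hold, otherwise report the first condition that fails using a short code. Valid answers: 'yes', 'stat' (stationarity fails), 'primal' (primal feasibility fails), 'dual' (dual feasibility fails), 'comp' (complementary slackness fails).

Gradient of f: grad f(x) = Q x + c = (-1, 3)
Constraint values g_i(x) = a_i^T x - b_i:
  g_1((-2, -1)) = 0
  g_2((-2, -1)) = -3
Stationarity residual: grad f(x) + sum_i lambda_i a_i = (0, 0)
  -> stationarity OK
Primal feasibility (all g_i <= 0): OK
Dual feasibility (all lambda_i >= 0): FAILS
Complementary slackness (lambda_i * g_i(x) = 0 for all i): OK

Verdict: the first failing condition is dual_feasibility -> dual.

dual


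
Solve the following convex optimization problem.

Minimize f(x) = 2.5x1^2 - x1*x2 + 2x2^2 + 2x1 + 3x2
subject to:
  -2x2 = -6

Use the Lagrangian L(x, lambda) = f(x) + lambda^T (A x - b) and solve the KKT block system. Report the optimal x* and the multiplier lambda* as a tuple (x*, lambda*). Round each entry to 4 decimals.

Form the Lagrangian:
  L(x, lambda) = (1/2) x^T Q x + c^T x + lambda^T (A x - b)
Stationarity (grad_x L = 0): Q x + c + A^T lambda = 0.
Primal feasibility: A x = b.

This gives the KKT block system:
  [ Q   A^T ] [ x     ]   [-c ]
  [ A    0  ] [ lambda ] = [ b ]

Solving the linear system:
  x*      = (0.2, 3)
  lambda* = (7.4)
  f(x*)   = 26.9

x* = (0.2, 3), lambda* = (7.4)


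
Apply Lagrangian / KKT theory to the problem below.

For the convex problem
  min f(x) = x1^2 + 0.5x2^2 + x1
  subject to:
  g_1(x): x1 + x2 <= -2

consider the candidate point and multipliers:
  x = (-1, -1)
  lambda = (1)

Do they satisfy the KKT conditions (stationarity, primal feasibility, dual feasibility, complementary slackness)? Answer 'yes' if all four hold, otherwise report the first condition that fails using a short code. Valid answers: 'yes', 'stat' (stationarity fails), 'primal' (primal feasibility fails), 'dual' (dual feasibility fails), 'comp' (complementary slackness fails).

Gradient of f: grad f(x) = Q x + c = (-1, -1)
Constraint values g_i(x) = a_i^T x - b_i:
  g_1((-1, -1)) = 0
Stationarity residual: grad f(x) + sum_i lambda_i a_i = (0, 0)
  -> stationarity OK
Primal feasibility (all g_i <= 0): OK
Dual feasibility (all lambda_i >= 0): OK
Complementary slackness (lambda_i * g_i(x) = 0 for all i): OK

Verdict: yes, KKT holds.

yes


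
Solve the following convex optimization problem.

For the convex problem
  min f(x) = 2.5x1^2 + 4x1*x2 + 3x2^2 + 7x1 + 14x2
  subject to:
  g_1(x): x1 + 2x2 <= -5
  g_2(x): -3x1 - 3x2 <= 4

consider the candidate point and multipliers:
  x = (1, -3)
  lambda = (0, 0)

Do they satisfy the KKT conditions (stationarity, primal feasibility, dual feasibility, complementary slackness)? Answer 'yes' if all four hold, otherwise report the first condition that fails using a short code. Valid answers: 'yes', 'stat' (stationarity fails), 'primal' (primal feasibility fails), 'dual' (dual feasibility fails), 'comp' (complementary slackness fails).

Gradient of f: grad f(x) = Q x + c = (0, 0)
Constraint values g_i(x) = a_i^T x - b_i:
  g_1((1, -3)) = 0
  g_2((1, -3)) = 2
Stationarity residual: grad f(x) + sum_i lambda_i a_i = (0, 0)
  -> stationarity OK
Primal feasibility (all g_i <= 0): FAILS
Dual feasibility (all lambda_i >= 0): OK
Complementary slackness (lambda_i * g_i(x) = 0 for all i): OK

Verdict: the first failing condition is primal_feasibility -> primal.

primal


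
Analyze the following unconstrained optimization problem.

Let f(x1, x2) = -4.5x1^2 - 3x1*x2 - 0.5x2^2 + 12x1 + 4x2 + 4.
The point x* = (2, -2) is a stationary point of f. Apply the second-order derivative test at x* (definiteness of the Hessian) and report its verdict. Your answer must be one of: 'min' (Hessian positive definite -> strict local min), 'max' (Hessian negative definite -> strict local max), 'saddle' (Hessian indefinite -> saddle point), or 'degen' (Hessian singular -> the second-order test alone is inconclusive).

Compute the Hessian H = grad^2 f:
  H = [[-9, -3], [-3, -1]]
Verify stationarity: grad f(x*) = H x* + g = (0, 0).
Eigenvalues of H: -10, 0.
H has a zero eigenvalue (singular; negative semidefinite but not definite), so H is neither positive definite, negative definite, nor indefinite. The second-order test alone is inconclusive -> degen.
(Indeed, f is constant along the null direction of H through x*, so x* is not a strict local extremum.)

degen


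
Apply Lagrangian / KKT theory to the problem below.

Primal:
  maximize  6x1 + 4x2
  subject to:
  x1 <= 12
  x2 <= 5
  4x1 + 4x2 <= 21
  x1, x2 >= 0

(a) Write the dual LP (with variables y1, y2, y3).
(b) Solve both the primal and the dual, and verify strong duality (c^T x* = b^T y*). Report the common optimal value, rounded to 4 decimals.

The standard primal-dual pair for 'max c^T x s.t. A x <= b, x >= 0' is:
  Dual:  min b^T y  s.t.  A^T y >= c,  y >= 0.

So the dual LP is:
  minimize  12y1 + 5y2 + 21y3
  subject to:
    y1 + 4y3 >= 6
    y2 + 4y3 >= 4
    y1, y2, y3 >= 0

Solving the primal: x* = (5.25, 0).
  primal value c^T x* = 31.5.
Solving the dual: y* = (0, 0, 1.5).
  dual value b^T y* = 31.5.
Strong duality: c^T x* = b^T y*. Confirmed.

31.5


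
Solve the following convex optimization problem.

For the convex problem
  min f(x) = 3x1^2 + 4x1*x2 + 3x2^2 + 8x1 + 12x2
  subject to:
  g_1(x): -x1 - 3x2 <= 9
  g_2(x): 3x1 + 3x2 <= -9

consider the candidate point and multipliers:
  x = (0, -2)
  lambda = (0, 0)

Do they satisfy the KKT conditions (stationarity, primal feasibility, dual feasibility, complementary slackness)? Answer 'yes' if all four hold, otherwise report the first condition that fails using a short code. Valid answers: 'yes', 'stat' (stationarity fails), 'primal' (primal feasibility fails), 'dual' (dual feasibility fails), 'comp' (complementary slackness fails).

Gradient of f: grad f(x) = Q x + c = (0, 0)
Constraint values g_i(x) = a_i^T x - b_i:
  g_1((0, -2)) = -3
  g_2((0, -2)) = 3
Stationarity residual: grad f(x) + sum_i lambda_i a_i = (0, 0)
  -> stationarity OK
Primal feasibility (all g_i <= 0): FAILS
Dual feasibility (all lambda_i >= 0): OK
Complementary slackness (lambda_i * g_i(x) = 0 for all i): OK

Verdict: the first failing condition is primal_feasibility -> primal.

primal


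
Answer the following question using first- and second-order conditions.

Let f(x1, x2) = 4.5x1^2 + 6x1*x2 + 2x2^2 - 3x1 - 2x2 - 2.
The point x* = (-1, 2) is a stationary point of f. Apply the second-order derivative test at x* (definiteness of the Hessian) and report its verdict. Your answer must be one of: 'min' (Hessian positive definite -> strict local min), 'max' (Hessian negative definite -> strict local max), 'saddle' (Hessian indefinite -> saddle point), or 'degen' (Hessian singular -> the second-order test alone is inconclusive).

Compute the Hessian H = grad^2 f:
  H = [[9, 6], [6, 4]]
Verify stationarity: grad f(x*) = H x* + g = (0, 0).
Eigenvalues of H: 0, 13.
H has a zero eigenvalue (singular; positive semidefinite but not definite), so H is neither positive definite, negative definite, nor indefinite. The second-order test alone is inconclusive -> degen.
(Indeed, f is constant along the null direction of H through x*, so x* is not a strict local extremum.)

degen


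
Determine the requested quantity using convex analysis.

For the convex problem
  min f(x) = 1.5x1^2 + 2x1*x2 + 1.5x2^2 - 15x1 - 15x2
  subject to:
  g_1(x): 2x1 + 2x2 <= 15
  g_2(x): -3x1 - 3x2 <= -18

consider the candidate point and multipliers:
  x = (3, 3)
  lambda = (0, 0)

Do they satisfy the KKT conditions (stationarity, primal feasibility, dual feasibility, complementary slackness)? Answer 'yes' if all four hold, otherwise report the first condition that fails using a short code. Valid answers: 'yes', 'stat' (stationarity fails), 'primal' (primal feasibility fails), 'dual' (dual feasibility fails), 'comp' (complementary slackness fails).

Gradient of f: grad f(x) = Q x + c = (0, 0)
Constraint values g_i(x) = a_i^T x - b_i:
  g_1((3, 3)) = -3
  g_2((3, 3)) = 0
Stationarity residual: grad f(x) + sum_i lambda_i a_i = (0, 0)
  -> stationarity OK
Primal feasibility (all g_i <= 0): OK
Dual feasibility (all lambda_i >= 0): OK
Complementary slackness (lambda_i * g_i(x) = 0 for all i): OK

Verdict: yes, KKT holds.

yes


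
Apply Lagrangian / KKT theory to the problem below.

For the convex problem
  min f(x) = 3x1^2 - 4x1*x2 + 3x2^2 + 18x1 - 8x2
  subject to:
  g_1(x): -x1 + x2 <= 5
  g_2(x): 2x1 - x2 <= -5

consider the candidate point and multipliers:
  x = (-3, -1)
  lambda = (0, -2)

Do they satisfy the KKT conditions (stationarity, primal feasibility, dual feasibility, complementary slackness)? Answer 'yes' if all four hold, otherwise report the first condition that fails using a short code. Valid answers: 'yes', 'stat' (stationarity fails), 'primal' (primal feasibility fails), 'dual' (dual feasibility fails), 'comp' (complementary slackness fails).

Gradient of f: grad f(x) = Q x + c = (4, -2)
Constraint values g_i(x) = a_i^T x - b_i:
  g_1((-3, -1)) = -3
  g_2((-3, -1)) = 0
Stationarity residual: grad f(x) + sum_i lambda_i a_i = (0, 0)
  -> stationarity OK
Primal feasibility (all g_i <= 0): OK
Dual feasibility (all lambda_i >= 0): FAILS
Complementary slackness (lambda_i * g_i(x) = 0 for all i): OK

Verdict: the first failing condition is dual_feasibility -> dual.

dual


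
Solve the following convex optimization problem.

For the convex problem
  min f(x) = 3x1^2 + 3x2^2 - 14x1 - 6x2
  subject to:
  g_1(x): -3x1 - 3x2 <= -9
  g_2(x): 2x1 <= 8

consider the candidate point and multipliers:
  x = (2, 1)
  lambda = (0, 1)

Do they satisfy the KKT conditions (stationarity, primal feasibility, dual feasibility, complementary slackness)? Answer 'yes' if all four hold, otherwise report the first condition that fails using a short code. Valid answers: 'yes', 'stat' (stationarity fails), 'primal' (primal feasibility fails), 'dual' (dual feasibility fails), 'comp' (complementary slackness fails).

Gradient of f: grad f(x) = Q x + c = (-2, 0)
Constraint values g_i(x) = a_i^T x - b_i:
  g_1((2, 1)) = 0
  g_2((2, 1)) = -4
Stationarity residual: grad f(x) + sum_i lambda_i a_i = (0, 0)
  -> stationarity OK
Primal feasibility (all g_i <= 0): OK
Dual feasibility (all lambda_i >= 0): OK
Complementary slackness (lambda_i * g_i(x) = 0 for all i): FAILS

Verdict: the first failing condition is complementary_slackness -> comp.

comp


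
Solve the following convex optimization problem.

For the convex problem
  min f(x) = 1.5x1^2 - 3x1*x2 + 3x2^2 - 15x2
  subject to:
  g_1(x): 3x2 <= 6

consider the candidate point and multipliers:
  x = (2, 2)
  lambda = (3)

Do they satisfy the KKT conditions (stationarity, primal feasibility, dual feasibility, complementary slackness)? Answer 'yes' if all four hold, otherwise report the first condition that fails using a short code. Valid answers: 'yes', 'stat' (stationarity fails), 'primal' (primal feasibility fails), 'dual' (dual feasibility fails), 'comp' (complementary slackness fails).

Gradient of f: grad f(x) = Q x + c = (0, -9)
Constraint values g_i(x) = a_i^T x - b_i:
  g_1((2, 2)) = 0
Stationarity residual: grad f(x) + sum_i lambda_i a_i = (0, 0)
  -> stationarity OK
Primal feasibility (all g_i <= 0): OK
Dual feasibility (all lambda_i >= 0): OK
Complementary slackness (lambda_i * g_i(x) = 0 for all i): OK

Verdict: yes, KKT holds.

yes


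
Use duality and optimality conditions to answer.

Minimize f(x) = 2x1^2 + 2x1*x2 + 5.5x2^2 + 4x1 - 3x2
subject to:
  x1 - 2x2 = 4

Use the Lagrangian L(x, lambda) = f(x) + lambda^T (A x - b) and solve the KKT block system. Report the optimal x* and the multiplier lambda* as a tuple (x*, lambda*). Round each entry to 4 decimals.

Form the Lagrangian:
  L(x, lambda) = (1/2) x^T Q x + c^T x + lambda^T (A x - b)
Stationarity (grad_x L = 0): Q x + c + A^T lambda = 0.
Primal feasibility: A x = b.

This gives the KKT block system:
  [ Q   A^T ] [ x     ]   [-c ]
  [ A    0  ] [ lambda ] = [ b ]

Solving the linear system:
  x*      = (1.4286, -1.2857)
  lambda* = (-7.1429)
  f(x*)   = 19.0714

x* = (1.4286, -1.2857), lambda* = (-7.1429)


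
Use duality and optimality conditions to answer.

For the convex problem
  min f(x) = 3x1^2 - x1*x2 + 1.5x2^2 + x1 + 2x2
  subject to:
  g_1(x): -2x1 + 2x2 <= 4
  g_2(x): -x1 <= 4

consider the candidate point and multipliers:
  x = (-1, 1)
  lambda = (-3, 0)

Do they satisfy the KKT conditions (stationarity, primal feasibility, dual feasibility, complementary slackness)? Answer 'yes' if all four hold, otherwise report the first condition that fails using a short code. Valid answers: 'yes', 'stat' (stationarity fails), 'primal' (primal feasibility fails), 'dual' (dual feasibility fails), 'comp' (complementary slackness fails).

Gradient of f: grad f(x) = Q x + c = (-6, 6)
Constraint values g_i(x) = a_i^T x - b_i:
  g_1((-1, 1)) = 0
  g_2((-1, 1)) = -3
Stationarity residual: grad f(x) + sum_i lambda_i a_i = (0, 0)
  -> stationarity OK
Primal feasibility (all g_i <= 0): OK
Dual feasibility (all lambda_i >= 0): FAILS
Complementary slackness (lambda_i * g_i(x) = 0 for all i): OK

Verdict: the first failing condition is dual_feasibility -> dual.

dual


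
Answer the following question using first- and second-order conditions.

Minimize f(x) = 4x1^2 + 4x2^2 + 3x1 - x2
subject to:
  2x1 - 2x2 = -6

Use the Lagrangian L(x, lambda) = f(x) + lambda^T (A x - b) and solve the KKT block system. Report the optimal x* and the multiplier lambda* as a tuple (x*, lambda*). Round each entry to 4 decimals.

Form the Lagrangian:
  L(x, lambda) = (1/2) x^T Q x + c^T x + lambda^T (A x - b)
Stationarity (grad_x L = 0): Q x + c + A^T lambda = 0.
Primal feasibility: A x = b.

This gives the KKT block system:
  [ Q   A^T ] [ x     ]   [-c ]
  [ A    0  ] [ lambda ] = [ b ]

Solving the linear system:
  x*      = (-1.625, 1.375)
  lambda* = (5)
  f(x*)   = 11.875

x* = (-1.625, 1.375), lambda* = (5)


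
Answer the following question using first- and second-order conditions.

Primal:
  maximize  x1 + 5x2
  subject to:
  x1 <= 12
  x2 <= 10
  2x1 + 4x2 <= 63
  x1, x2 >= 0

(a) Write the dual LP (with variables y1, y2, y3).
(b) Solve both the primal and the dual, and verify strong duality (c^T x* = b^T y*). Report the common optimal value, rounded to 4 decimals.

The standard primal-dual pair for 'max c^T x s.t. A x <= b, x >= 0' is:
  Dual:  min b^T y  s.t.  A^T y >= c,  y >= 0.

So the dual LP is:
  minimize  12y1 + 10y2 + 63y3
  subject to:
    y1 + 2y3 >= 1
    y2 + 4y3 >= 5
    y1, y2, y3 >= 0

Solving the primal: x* = (11.5, 10).
  primal value c^T x* = 61.5.
Solving the dual: y* = (0, 3, 0.5).
  dual value b^T y* = 61.5.
Strong duality: c^T x* = b^T y*. Confirmed.

61.5


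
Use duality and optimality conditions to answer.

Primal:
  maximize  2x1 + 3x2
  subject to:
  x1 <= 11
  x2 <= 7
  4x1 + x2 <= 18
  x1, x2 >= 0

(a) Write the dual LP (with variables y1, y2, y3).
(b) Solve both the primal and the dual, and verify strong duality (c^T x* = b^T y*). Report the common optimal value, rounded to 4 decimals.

The standard primal-dual pair for 'max c^T x s.t. A x <= b, x >= 0' is:
  Dual:  min b^T y  s.t.  A^T y >= c,  y >= 0.

So the dual LP is:
  minimize  11y1 + 7y2 + 18y3
  subject to:
    y1 + 4y3 >= 2
    y2 + y3 >= 3
    y1, y2, y3 >= 0

Solving the primal: x* = (2.75, 7).
  primal value c^T x* = 26.5.
Solving the dual: y* = (0, 2.5, 0.5).
  dual value b^T y* = 26.5.
Strong duality: c^T x* = b^T y*. Confirmed.

26.5


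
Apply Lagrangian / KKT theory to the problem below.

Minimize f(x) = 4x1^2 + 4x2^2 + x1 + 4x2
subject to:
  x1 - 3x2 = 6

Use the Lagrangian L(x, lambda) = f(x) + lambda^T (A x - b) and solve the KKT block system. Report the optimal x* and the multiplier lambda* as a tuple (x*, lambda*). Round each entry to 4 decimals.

Form the Lagrangian:
  L(x, lambda) = (1/2) x^T Q x + c^T x + lambda^T (A x - b)
Stationarity (grad_x L = 0): Q x + c + A^T lambda = 0.
Primal feasibility: A x = b.

This gives the KKT block system:
  [ Q   A^T ] [ x     ]   [-c ]
  [ A    0  ] [ lambda ] = [ b ]

Solving the linear system:
  x*      = (0.3375, -1.8875)
  lambda* = (-3.7)
  f(x*)   = 7.4938

x* = (0.3375, -1.8875), lambda* = (-3.7)


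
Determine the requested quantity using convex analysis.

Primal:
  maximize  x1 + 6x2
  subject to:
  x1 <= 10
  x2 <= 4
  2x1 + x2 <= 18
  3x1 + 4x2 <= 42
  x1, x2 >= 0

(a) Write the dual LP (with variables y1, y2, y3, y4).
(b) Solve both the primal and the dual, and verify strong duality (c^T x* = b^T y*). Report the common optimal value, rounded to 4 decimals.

The standard primal-dual pair for 'max c^T x s.t. A x <= b, x >= 0' is:
  Dual:  min b^T y  s.t.  A^T y >= c,  y >= 0.

So the dual LP is:
  minimize  10y1 + 4y2 + 18y3 + 42y4
  subject to:
    y1 + 2y3 + 3y4 >= 1
    y2 + y3 + 4y4 >= 6
    y1, y2, y3, y4 >= 0

Solving the primal: x* = (7, 4).
  primal value c^T x* = 31.
Solving the dual: y* = (0, 5.5, 0.5, 0).
  dual value b^T y* = 31.
Strong duality: c^T x* = b^T y*. Confirmed.

31
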